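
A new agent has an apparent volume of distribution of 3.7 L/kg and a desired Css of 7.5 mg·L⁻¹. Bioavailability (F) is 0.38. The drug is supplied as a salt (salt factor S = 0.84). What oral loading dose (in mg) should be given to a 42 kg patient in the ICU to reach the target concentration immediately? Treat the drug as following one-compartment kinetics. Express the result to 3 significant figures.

Vd = 3.7 L/kg × 42 kg = 155.4 L
The loading dose fills Vd to the target concentration.
LD = Vd × C / F / S = 155.4 × 7.500 / 0.38 / 0.84 = 3651 mg

3650 mg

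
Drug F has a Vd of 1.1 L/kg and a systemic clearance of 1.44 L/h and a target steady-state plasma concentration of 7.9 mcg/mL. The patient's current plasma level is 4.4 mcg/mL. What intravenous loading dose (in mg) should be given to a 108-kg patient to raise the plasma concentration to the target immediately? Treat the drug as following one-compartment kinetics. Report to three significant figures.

416 mg

Vd(total) = 108 kg × 1.1 L/kg = 118.8 L
Concentration deficit ΔC = 7.9 − 4.4 = 3.500 mg/L
LD = Vd × ΔC = 118.8 × 3.500 = 415.8 mg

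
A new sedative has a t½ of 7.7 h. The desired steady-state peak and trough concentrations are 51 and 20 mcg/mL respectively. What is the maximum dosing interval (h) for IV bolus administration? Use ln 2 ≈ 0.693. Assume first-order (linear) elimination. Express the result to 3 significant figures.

10.4 h

k = 0.693 / t½ = 0.693 / 7.7 = 0.09000 h⁻¹
Between IV bolus doses, concentration decays as C = C₀·e^(−kτ), so C_peak/C_trough = e^(kτ).
τ_max = ln(C_peak/C_trough) / k = ln(51/20) / 0.09000 = 0.9361 / 0.09000 = 10.40 h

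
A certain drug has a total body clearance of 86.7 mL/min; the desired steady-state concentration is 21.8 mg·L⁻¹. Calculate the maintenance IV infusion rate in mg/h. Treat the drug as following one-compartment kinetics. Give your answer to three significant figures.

CL = 86.7 mL/min = 86.7 × 0.06 = 5.202 L/h
Infusion rate = CL · Css = 5.202 L/h × 21.8 mg/L = 113.4 mg/h

113 mg/h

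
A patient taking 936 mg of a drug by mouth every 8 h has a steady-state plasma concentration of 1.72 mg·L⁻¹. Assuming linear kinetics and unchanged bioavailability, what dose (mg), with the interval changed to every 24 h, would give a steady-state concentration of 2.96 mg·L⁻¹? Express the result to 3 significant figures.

4830 mg

With linear kinetics, Css is proportional to dose rate (D/τ) at fixed clearance.
D₂ = D₁ × (Css,target / Css,current) × (τ₂/τ₁) = 936 × (2.96/1.72) × (24/8) = 4832 mg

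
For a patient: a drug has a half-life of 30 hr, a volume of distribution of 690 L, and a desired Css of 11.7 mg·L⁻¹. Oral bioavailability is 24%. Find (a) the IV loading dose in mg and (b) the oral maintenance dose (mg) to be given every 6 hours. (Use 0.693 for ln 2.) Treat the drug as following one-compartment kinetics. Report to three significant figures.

(a) 8070 mg; (b) 4660 mg

LD = Vd × C = 690.0 × 11.7 = 8073 mg
CL = 0.693 × Vd / t½ = 0.693 × 690.0 / 30 = 15.94 L/h
D = CL × Css × τ / F = 15.94 × 11.7 × 6 / 0.24 = 4662 mg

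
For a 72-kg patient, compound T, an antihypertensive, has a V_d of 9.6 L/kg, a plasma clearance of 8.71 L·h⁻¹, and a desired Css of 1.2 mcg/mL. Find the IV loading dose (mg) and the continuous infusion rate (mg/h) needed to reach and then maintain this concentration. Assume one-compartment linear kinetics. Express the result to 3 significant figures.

(a) 829 mg; (b) 10.5 mg/h

Vd(total) = 72 kg × 9.6 L/kg = 691.2 L
LD = Vd · C_target = 691.2 × 1.2 = 829.4 mg
Maintenance infusion rate = CL × Css = 8.710 × 1.2 = 10.45 mg/h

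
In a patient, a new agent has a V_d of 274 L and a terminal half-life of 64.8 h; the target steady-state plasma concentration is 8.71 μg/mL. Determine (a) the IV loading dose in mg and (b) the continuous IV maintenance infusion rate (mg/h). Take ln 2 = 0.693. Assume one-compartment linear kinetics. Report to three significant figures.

(a) 2390 mg; (b) 25.5 mg/h

LD = Vd × C = 274.0 × 8.71 = 2387 mg
CL = 0.693 × Vd / t½ = 0.693 × 274.0 / 64.8 = 2.930 L/h
Infusion rate = CL × Css = 2.930 × 8.71 = 25.52 mg/h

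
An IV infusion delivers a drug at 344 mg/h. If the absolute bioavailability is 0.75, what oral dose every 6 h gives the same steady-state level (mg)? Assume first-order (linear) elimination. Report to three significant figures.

To maintain the same Css, the systemic dosing rate must be unchanged: F·D/τ = infusion rate.
D = rate × τ / F = 344 × 6 / 0.75 = 2752 mg

2750 mg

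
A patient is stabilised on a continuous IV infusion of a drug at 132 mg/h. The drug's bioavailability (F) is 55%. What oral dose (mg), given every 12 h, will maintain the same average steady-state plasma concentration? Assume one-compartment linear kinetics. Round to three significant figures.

2880 mg

To maintain the same Css, the systemic dosing rate must be unchanged: F·D/τ = infusion rate.
D = rate × τ / F = 132 × 12 / 0.55 = 2880 mg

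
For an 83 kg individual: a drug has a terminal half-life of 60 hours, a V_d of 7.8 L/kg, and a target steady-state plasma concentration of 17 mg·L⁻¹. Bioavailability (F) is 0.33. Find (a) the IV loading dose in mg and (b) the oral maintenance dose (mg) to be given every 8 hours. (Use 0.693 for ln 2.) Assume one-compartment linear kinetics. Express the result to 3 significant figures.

(a) 11000 mg; (b) 3080 mg

Total Vd = 7.8 × 83 = 647.4 L
LD = Vd × C = 647.4 × 17 = 11010 mg
CL = 0.693 × Vd / t½ = 0.693 × 647.4 / 60 = 7.477 L/h
D = CL × Css × τ / F = 7.477 × 17 × 8 / 0.33 = 3081 mg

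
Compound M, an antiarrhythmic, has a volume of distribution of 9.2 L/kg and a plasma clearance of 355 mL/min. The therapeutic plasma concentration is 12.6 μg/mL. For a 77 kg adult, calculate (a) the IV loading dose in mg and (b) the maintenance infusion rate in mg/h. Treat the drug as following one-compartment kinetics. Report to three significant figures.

Total Vd = 9.2 × 77 = 708.4 L
LD = Vd · C_target = 708.4 × 12.6 = 8926 mg
Convert clearance: 355 mL/min × 60 min/h ÷ 1000 mL/L = 21.30 L/h
Maintenance infusion rate = CL × Css = 21.30 × 12.6 = 268.4 mg/h

(a) 8930 mg; (b) 268 mg/h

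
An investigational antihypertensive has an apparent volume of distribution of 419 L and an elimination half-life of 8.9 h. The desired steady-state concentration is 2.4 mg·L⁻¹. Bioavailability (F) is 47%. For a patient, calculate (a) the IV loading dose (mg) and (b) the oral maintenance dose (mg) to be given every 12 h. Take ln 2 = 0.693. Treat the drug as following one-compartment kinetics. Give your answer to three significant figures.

LD = Vd × C = 419.0 × 2.4 = 1006 mg
CL = 0.693 × Vd / t½ = 0.693 × 419.0 / 8.9 = 32.63 L/h
D = CL × Css × τ / F = 32.63 × 2.4 × 12 / 0.47 = 1999 mg

(a) 1010 mg; (b) 2000 mg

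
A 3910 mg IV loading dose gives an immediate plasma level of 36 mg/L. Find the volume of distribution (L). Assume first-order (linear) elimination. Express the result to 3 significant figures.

Immediately after an IV bolus, C₀ = Dose / Vd, so Vd = Dose / C₀.
Vd = 3910 / 36 = 108.6 L

109 L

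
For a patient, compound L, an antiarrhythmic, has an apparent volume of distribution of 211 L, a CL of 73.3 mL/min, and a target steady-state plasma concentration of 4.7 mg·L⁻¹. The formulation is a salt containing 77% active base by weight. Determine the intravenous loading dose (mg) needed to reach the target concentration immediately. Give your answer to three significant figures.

1290 mg

The loading dose fills Vd to the target concentration.
LD = Vd × C / S = 211.0 × 4.700 / 0.77 = 1288 mg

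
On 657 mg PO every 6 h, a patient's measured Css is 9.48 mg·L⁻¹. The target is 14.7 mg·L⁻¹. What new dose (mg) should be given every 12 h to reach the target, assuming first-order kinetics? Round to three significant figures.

2040 mg

With linear kinetics, Css is proportional to dose rate (D/τ) at fixed clearance.
D₂ = D₁ × (Css,target / Css,current) × (τ₂/τ₁) = 657 × (14.7/9.48) × (12/6) = 2038 mg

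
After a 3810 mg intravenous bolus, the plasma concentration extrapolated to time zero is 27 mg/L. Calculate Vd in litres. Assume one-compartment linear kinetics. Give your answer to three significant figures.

Immediately after an IV bolus, C₀ = Dose / Vd, so Vd = Dose / C₀.
Vd = 3810 / 27 = 141.1 L

141 L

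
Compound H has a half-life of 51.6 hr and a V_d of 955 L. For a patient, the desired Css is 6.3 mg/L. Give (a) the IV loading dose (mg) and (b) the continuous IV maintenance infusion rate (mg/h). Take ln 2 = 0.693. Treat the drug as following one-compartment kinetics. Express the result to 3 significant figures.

LD = Vd × C = 955.0 × 6.3 = 6017 mg
CL = 0.693 × Vd / t½ = 0.693 × 955.0 / 51.6 = 12.83 L/h
Infusion rate = CL × Css = 12.83 × 6.3 = 80.83 mg/h

(a) 6020 mg; (b) 80.8 mg/h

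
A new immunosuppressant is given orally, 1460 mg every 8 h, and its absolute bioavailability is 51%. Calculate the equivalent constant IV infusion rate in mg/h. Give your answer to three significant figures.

93.1 mg/h

Equivalent systemic input: infusion rate = F·D/τ.
Rate = 0.51 × 1460 / 8 = 93.08 mg/h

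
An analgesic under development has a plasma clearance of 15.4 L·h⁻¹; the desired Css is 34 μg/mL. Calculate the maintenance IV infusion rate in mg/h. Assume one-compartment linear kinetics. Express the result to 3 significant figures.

524 mg/h

Rate = CL × Css = 15.40 × 34 = 523.6 mg/h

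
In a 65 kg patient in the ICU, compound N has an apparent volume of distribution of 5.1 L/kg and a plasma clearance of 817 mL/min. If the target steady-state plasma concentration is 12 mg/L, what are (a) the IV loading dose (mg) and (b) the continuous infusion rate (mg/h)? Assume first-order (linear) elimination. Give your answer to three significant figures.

(a) 3980 mg; (b) 588 mg/h

Vd = 5.1 L/kg × 65 kg = 331.5 L
Loading dose = Vd × C = 331.5 × 12 = 3978 mg
Convert clearance: 817 mL/min × 60 min/h ÷ 1000 mL/L = 49.02 L/h
Maintenance: replace elimination → rate = CL × Css = 49.02 × 12 = 588.2 mg/h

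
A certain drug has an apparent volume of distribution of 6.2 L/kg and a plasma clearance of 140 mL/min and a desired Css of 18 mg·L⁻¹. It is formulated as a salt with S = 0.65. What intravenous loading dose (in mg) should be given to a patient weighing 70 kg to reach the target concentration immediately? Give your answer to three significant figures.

Vd(total) = 70 kg × 6.2 L/kg = 434.0 L
Loading dose depends on Vd (not clearance): it fills the distribution volume.
LD = Vd × C / S = 434.0 × 18.00 / 0.65 = 12020 mg

12000 mg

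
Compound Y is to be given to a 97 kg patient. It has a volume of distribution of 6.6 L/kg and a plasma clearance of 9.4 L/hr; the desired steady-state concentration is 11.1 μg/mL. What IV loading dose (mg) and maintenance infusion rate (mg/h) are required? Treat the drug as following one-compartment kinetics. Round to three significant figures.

(a) 7110 mg; (b) 104 mg/h

Vd = 6.6 L/kg × 97 kg = 640.2 L
Loading dose = Vd × C = 640.2 × 11.1 = 7106 mg
Maintenance: replace elimination → rate = CL × Css = 9.400 × 11.1 = 104.3 mg/h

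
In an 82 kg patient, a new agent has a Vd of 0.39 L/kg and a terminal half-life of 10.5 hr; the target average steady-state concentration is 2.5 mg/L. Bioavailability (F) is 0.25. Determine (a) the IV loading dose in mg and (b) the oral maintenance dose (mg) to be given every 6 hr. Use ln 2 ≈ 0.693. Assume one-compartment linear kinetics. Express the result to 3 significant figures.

(a) 80.0 mg; (b) 127 mg

Vd(total) = 82 kg × 0.39 L/kg = 31.98 L
LD = Vd × C = 31.98 × 2.5 = 79.95 mg
CL = 0.693 × Vd / t½ = 0.693 × 31.98 / 10.5 = 2.111 L/h
D = CL × Css × τ / F = 2.111 × 2.5 × 6 / 0.25 = 126.7 mg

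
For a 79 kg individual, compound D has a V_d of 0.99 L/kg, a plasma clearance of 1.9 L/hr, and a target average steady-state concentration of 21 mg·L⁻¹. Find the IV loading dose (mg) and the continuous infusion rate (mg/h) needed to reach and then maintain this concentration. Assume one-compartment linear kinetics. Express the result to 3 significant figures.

Vd(total) = 79 kg × 0.99 L/kg = 78.21 L
LD = Vd · C_target = 78.21 × 21 = 1642 mg
Infusion rate = 1.900 L/h × 21 mg/L = 39.90 mg/h

(a) 1640 mg; (b) 39.9 mg/h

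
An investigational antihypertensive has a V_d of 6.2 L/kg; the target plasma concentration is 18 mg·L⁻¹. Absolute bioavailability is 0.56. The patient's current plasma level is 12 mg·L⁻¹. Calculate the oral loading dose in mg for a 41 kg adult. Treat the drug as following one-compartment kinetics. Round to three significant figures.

2720 mg

Vd = 6.2 L/kg × 41 kg = 254.2 L
The loading dose fills Vd to the target concentration.
Concentration deficit ΔC = 18 − 12 = 6.000 mg/L
LD = Vd × ΔC / F = 254.2 × 6.000 / 0.56 = 2724 mg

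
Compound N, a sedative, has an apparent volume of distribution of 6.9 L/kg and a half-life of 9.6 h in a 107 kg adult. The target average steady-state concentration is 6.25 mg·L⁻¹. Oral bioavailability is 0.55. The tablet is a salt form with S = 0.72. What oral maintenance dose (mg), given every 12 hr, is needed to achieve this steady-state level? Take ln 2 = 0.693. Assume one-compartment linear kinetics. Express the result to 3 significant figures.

10100 mg

Total Vd = 6.9 × 107 = 738.3 L
CL = 0.693 × Vd / t½ = 0.693 × 738.3 / 9.6 = 53.30 L/h
D = CL × Css × τ / F / S = 53.30 × 6.25 × 12 / 0.55 / 0.72 = 10090 mg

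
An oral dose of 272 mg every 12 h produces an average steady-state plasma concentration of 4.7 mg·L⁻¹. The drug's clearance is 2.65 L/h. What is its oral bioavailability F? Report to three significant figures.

0.549

F·D/τ = CL·Css at steady state → F = CL·Css·τ / D.
F = 2.65 × 4.7 × 12 / 272 = 0.549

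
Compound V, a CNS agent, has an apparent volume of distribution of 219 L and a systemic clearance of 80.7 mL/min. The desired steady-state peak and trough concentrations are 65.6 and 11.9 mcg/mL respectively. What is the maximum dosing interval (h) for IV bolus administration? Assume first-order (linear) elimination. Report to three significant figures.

CL = 80.7 mL/min × 60/1000 = 4.842 L/h
k = CL / Vd = 4.842 / 219.0 = 0.02211 h⁻¹
Between IV bolus doses, concentration decays as C = C₀·e^(−kτ), so C_peak/C_trough = e^(kτ).
τ_max = ln(C_peak/C_trough) / k = ln(65.6/11.9) / 0.02211 = 1.707 / 0.02211 = 77.20 h

77.2 h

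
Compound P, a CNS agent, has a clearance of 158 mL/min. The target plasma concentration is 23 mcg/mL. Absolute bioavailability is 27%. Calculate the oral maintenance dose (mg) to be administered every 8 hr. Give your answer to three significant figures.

6460 mg

Convert clearance: 158 mL/min × 60 min/h ÷ 1000 mL/L = 9.480 L/h
D = CL × Css × τ / F = 9.480 × 23 × 8 / 0.27 = 6460 mg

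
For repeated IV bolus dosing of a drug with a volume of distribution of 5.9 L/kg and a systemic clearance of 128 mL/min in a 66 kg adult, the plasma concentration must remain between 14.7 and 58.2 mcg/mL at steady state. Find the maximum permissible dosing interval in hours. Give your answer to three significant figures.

Vd(total) = 66 kg × 5.9 L/kg = 389.4 L
Convert clearance: 128 mL/min × 60 min/h ÷ 1000 mL/L = 7.680 L/h
k = CL / Vd = 7.680 / 389.4 = 0.01972 h⁻¹
Between IV bolus doses, concentration decays as C = C₀·e^(−kτ), so C_peak/C_trough = e^(kτ).
τ_max = ln(C_peak/C_trough) / k = ln(58.2/14.7) / 0.01972 = 1.376 / 0.01972 = 69.78 h

69.8 h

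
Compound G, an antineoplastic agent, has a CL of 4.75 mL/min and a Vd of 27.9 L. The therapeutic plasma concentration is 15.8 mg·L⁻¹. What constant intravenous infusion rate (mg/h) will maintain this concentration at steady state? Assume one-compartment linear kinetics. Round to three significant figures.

Convert clearance: 4.75 mL/min × 60 min/h ÷ 1000 mL/L = 0.2850 L/h
Vd does not affect the maintenance rate; only clearance governs steady-state input.
Infusion rate = CL · Css = 0.2850 L/h × 15.8 mg/L = 4.503 mg/h

4.50 mg/h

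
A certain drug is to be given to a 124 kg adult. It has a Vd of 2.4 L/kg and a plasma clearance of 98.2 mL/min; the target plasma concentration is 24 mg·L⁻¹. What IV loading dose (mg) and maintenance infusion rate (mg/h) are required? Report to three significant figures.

(a) 7140 mg; (b) 141 mg/h

Vd(total) = 124 kg × 2.4 L/kg = 297.6 L
LD = Vd · C_target = 297.6 × 24 = 7142 mg
CL = 98.2 mL/min = 98.2 × 0.06 = 5.892 L/h
Maintenance: replace elimination → rate = CL × Css = 5.892 × 24 = 141.4 mg/h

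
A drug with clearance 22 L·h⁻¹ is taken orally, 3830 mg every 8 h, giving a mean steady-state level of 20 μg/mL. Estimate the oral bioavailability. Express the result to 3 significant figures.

F·D/τ = CL·Css at steady state → F = CL·Css·τ / D.
F = 22 × 20 × 8 / 3830 = 0.919

0.919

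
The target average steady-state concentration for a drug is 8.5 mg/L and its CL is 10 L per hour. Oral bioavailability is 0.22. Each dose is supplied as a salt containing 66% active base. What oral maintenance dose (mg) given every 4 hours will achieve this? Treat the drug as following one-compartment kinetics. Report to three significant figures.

2340 mg

D = CL × Css × τ / F / S = 10.00 × 8.5 × 4 / 0.22 / 0.66 = 2342 mg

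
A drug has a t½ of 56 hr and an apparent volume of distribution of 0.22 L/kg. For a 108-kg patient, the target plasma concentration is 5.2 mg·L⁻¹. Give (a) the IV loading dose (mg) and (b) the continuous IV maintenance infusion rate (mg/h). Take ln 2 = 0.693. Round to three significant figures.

(a) 124 mg; (b) 1.53 mg/h

Vd(total) = 108 kg × 0.22 L/kg = 23.76 L
LD = Vd × C = 23.76 × 5.2 = 123.6 mg
CL = 0.693 × Vd / t½ = 0.693 × 23.76 / 56 = 0.2940 L/h
Infusion rate = CL × Css = 0.2940 × 5.2 = 1.529 mg/h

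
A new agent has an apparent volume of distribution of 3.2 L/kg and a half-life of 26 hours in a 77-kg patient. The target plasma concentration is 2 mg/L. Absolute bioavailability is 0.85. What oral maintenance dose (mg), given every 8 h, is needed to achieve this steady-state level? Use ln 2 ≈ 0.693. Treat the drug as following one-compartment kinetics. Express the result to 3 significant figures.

124 mg

Total Vd = 3.2 × 77 = 246.4 L
CL = ln 2 · Vd / t½ = 0.693 × 246.4 / 26 = 6.568 L/h
D = CL × Css × τ / F = 6.568 × 2 × 8 / 0.85 = 123.6 mg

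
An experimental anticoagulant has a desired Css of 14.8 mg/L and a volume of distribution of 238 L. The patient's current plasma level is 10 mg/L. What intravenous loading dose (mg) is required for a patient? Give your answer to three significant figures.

The loading dose fills Vd to the target concentration.
Concentration deficit ΔC = 14.8 − 10 = 4.800 mg/L
LD = Vd × ΔC = 238.0 × 4.800 = 1142 mg

1140 mg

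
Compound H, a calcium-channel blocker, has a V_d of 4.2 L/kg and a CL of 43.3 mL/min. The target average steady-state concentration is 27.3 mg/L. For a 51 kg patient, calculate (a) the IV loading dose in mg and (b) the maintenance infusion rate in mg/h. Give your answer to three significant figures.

Total Vd = 4.2 × 51 = 214.2 L
LD = Vd · C_target = 214.2 × 27.3 = 5848 mg
CL = 43.3 mL/min = 43.3 × 0.06 = 2.598 L/h
Infusion rate = 2.598 L/h × 27.3 mg/L = 70.93 mg/h

(a) 5850 mg; (b) 70.9 mg/h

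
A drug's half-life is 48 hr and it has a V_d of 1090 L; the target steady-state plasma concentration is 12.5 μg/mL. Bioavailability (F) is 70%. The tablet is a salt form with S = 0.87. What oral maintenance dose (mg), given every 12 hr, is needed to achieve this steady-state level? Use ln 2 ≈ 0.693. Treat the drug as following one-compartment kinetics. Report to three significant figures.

3880 mg

CL = 0.693 × Vd / t½ = 0.693 × 1090 / 48 = 15.74 L/h
D = CL × Css × τ / F / S = 15.74 × 12.5 × 12 / 0.7 / 0.87 = 3877 mg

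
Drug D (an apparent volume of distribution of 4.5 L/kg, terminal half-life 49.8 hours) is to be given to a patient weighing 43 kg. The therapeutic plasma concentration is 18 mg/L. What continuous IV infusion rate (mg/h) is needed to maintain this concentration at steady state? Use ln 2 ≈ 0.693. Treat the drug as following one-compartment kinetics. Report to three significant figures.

Vd(total) = 43 kg × 4.5 L/kg = 193.5 L
CL = ln 2 · Vd / t½ = 0.693 × 193.5 / 49.8 = 2.693 L/h
Infusion rate = CL × Css = 2.693 × 18 = 48.47 mg/h

48.5 mg/h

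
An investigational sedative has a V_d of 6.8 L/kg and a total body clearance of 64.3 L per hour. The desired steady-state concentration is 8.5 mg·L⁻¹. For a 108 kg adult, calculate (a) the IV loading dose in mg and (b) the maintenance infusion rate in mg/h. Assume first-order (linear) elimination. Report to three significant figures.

(a) 6240 mg; (b) 547 mg/h

Vd = 6.8 L/kg × 108 kg = 734.4 L
Loading: fill Vd to C_target → 734.4 L × 8.5 mg/L = 6242 mg
Maintenance: replace elimination → rate = CL × Css = 64.30 × 8.5 = 546.6 mg/h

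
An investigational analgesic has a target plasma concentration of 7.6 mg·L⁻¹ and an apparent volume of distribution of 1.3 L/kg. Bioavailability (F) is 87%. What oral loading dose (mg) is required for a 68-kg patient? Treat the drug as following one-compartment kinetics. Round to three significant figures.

772 mg

Vd(total) = 68 kg × 1.3 L/kg = 88.40 L
The loading dose fills Vd to the target concentration.
LD = Vd × C / F = 88.40 × 7.600 / 0.87 = 772.2 mg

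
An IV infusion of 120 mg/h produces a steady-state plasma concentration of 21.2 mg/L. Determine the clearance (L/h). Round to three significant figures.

5.66 L/h

At steady state, infusion rate = CL × Css, so CL = rate / Css.
CL = 120 / 21.2 = 5.660 L/h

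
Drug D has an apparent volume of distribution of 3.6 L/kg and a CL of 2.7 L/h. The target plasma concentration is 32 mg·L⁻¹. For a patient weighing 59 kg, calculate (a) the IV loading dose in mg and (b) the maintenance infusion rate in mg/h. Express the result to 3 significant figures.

Total Vd = 3.6 × 59 = 212.4 L
Loading: fill Vd to C_target → 212.4 L × 32 mg/L = 6797 mg
Infusion rate = 2.700 L/h × 32 mg/L = 86.40 mg/h

(a) 6800 mg; (b) 86.4 mg/h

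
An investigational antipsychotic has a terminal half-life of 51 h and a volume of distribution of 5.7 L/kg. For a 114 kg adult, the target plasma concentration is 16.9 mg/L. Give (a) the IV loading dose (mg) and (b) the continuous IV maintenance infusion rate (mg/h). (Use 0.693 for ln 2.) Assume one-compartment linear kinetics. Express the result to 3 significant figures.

Vd = 5.7 L/kg × 114 kg = 649.8 L
LD = Vd × C = 649.8 × 16.9 = 10980 mg
CL = 0.693 × Vd / t½ = 0.693 × 649.8 / 51 = 8.830 L/h
Infusion rate = CL × Css = 8.830 × 16.9 = 149.2 mg/h

(a) 11000 mg; (b) 149 mg/h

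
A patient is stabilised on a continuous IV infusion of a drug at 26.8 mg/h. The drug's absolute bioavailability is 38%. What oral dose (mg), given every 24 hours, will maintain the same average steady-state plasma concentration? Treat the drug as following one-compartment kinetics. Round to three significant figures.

1690 mg

To maintain the same Css, the systemic dosing rate must be unchanged: F·D/τ = infusion rate.
D = rate × τ / F = 26.8 × 24 / 0.38 = 1693 mg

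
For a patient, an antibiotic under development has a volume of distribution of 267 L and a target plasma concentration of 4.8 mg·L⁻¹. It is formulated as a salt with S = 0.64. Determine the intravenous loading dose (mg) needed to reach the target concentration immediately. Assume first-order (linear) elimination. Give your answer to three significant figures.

2000 mg

The loading dose fills Vd to the target concentration.
LD = Vd × C / S = 267.0 × 4.800 / 0.64 = 2003 mg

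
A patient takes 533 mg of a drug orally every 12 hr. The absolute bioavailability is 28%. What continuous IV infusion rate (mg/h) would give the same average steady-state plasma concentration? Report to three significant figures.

Equivalent systemic input: infusion rate = F·D/τ.
Rate = 0.28 × 533 / 12 = 12.44 mg/h

12.4 mg/h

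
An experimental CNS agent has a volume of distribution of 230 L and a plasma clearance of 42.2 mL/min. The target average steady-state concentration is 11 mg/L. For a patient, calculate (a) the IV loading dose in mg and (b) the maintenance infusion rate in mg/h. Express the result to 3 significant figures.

(a) 2530 mg; (b) 27.9 mg/h

Loading: fill Vd to C_target → 230.0 L × 11 mg/L = 2530 mg
CL = 42.2 mL/min = 42.2 × 0.06 = 2.532 L/h
Maintenance: replace elimination → rate = CL × Css = 2.532 × 11 = 27.85 mg/h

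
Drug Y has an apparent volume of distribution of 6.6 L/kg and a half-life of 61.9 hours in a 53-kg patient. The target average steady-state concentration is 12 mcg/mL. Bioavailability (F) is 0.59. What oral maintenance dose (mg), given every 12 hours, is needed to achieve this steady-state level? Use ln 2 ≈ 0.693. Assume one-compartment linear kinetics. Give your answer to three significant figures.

956 mg

Vd(total) = 53 kg × 6.6 L/kg = 349.8 L
CL = ln 2 · Vd / t½ = 0.693 × 349.8 / 61.9 = 3.916 L/h
D = CL × Css × τ / F = 3.916 × 12 × 12 / 0.59 = 955.8 mg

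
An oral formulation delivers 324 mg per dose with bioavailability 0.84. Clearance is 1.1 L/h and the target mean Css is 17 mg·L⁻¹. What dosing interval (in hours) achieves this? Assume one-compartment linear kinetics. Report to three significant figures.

F·D/τ = CL·Css → τ = F·D / (CL·Css).
τ = 0.84 × 324 / (1.1 × 17) = 14.55 h

14.6 h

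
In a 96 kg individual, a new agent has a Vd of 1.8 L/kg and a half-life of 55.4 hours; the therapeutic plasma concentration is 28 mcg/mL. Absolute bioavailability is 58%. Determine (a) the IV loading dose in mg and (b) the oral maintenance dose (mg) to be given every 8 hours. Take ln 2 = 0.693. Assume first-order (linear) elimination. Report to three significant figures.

(a) 4840 mg; (b) 835 mg

Vd(total) = 96 kg × 1.8 L/kg = 172.8 L
LD = Vd × C = 172.8 × 28 = 4838 mg
CL = 0.693 × Vd / t½ = 0.693 × 172.8 / 55.4 = 2.162 L/h
D = CL × Css × τ / F = 2.162 × 28 × 8 / 0.58 = 835.0 mg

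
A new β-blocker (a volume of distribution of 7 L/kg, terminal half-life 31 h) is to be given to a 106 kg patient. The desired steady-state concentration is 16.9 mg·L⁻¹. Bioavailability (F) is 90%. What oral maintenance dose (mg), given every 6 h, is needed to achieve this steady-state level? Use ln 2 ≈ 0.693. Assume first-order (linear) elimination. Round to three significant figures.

Vd = 7 L/kg × 106 kg = 742.0 L
CL = 0.693 × Vd / t½ = 0.693 × 742.0 / 31 = 16.59 L/h
D = CL × Css × τ / F = 16.59 × 16.9 × 6 / 0.9 = 1869 mg

1870 mg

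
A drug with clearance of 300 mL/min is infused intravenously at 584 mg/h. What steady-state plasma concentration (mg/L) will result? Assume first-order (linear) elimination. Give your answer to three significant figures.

32.4 mg/L

CL = 300 mL/min = 300 × 0.06 = 18.00 L/h
Css = rate / CL = 584 / 18.00 = 32.44 mg/L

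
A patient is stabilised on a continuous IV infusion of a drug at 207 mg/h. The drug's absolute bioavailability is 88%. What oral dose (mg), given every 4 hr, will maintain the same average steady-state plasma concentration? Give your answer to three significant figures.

941 mg

To maintain the same Css, the systemic dosing rate must be unchanged: F·D/τ = infusion rate.
D = rate × τ / F = 207 × 4 / 0.88 = 940.9 mg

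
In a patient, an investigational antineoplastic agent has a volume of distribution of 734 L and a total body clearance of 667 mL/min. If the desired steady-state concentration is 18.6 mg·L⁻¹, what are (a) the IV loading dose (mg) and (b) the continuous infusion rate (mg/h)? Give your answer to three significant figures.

(a) 13700 mg; (b) 744 mg/h

Loading dose = Vd × C = 734.0 × 18.6 = 13650 mg
CL = 667 mL/min = 667 × 0.06 = 40.02 L/h
Maintenance infusion rate = CL × Css = 40.02 × 18.6 = 744.4 mg/h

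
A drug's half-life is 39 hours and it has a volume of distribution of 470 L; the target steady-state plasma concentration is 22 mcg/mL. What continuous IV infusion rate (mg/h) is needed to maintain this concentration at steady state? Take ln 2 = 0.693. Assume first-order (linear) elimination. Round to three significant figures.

k = 0.693/39 = 0.01777 h⁻¹, so CL = k·Vd = 0.01777 × 470.0 = 8.352 L/h
Infusion rate = CL × Css = 8.352 × 22 = 183.7 mg/h

184 mg/h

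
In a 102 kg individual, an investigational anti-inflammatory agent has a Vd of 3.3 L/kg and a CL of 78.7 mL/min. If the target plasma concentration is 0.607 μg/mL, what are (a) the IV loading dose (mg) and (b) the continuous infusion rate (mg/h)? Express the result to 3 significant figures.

(a) 204 mg; (b) 2.87 mg/h

Total Vd = 3.3 × 102 = 336.6 L
Loading dose = Vd × C = 336.6 × 0.607 = 204.3 mg
Convert clearance: 78.7 mL/min × 60 min/h ÷ 1000 mL/L = 4.722 L/h
Infusion rate = 4.722 L/h × 0.607 mg/L = 2.866 mg/h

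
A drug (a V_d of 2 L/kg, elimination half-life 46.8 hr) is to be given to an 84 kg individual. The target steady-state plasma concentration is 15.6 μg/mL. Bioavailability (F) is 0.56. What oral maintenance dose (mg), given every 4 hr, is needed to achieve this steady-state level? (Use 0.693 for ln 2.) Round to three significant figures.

Vd = 2 L/kg × 84 kg = 168.0 L
CL = 0.693 × Vd / t½ = 0.693 × 168.0 / 46.8 = 2.488 L/h
D = CL × Css × τ / F = 2.488 × 15.6 × 4 / 0.56 = 277.2 mg

277 mg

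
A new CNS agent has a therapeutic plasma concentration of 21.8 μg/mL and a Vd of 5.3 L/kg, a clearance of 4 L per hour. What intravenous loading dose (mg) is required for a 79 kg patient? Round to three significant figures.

Vd(total) = 79 kg × 5.3 L/kg = 418.7 L
LD = Vd × C = 418.7 × 21.80 = 9128 mg

9130 mg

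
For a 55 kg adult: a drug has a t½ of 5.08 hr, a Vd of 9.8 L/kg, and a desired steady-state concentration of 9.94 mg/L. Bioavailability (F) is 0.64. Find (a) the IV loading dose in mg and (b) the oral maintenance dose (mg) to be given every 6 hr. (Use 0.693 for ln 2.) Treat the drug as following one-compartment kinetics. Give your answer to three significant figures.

(a) 5360 mg; (b) 6850 mg

Vd = 9.8 L/kg × 55 kg = 539.0 L
LD = Vd × C = 539.0 × 9.94 = 5358 mg
CL = 0.693 × Vd / t½ = 0.693 × 539.0 / 5.08 = 73.53 L/h
D = CL × Css × τ / F = 73.53 × 9.94 × 6 / 0.64 = 6852 mg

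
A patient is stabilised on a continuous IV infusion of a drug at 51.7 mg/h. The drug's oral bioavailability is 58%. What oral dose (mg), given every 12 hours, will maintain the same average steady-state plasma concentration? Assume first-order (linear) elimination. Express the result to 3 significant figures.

1070 mg

To maintain the same Css, the systemic dosing rate must be unchanged: F·D/τ = infusion rate.
D = rate × τ / F = 51.7 × 12 / 0.58 = 1070 mg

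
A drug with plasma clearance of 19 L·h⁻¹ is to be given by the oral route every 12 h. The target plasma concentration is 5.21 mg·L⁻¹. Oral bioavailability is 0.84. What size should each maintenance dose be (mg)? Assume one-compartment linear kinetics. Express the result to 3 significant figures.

At steady state, dose per interval replaces the amount cleared in that interval: F·D/τ = CL·Css.
D = CL × Css × τ / F = 19.00 × 5.21 × 12 / 0.84 = 1414 mg

1410 mg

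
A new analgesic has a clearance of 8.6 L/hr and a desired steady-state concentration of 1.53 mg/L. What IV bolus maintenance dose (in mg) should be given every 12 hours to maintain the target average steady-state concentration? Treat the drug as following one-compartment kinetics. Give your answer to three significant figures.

At steady state, dose per interval replaces the amount cleared in that interval: D/τ = CL·Css.
D = CL × Css × τ = 8.600 × 1.53 × 12 = 157.9 mg

158 mg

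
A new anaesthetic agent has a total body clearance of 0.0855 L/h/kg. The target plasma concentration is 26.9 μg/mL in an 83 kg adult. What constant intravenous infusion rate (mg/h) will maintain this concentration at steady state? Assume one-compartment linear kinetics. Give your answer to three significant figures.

191 mg/h

CL = 0.0855 L/h/kg × 83 kg = 7.097 L/h
At steady state, infusion rate equals elimination rate: rate in = CL × Css.
Infusion rate = CL · Css = 7.097 L/h × 26.9 mg/L = 190.9 mg/h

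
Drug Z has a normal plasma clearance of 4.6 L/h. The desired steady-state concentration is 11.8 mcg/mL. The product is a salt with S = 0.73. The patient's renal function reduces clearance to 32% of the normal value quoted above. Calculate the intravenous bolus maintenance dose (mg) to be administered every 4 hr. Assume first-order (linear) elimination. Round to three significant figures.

95.2 mg

Patient clearance = 0.32 × 4.600 = 1.472 L/h
D = CL × Css × τ / S = 1.472 × 11.8 × 4 / 0.73 = 95.18 mg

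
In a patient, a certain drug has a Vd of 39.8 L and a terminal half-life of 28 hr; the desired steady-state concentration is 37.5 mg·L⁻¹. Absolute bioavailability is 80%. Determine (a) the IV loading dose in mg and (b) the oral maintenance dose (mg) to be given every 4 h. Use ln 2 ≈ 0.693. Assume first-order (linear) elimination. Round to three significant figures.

(a) 1490 mg; (b) 185 mg

LD = Vd × C = 39.80 × 37.5 = 1493 mg
CL = 0.693 × Vd / t½ = 0.693 × 39.80 / 28 = 0.9851 L/h
D = CL × Css × τ / F = 0.9851 × 37.5 × 4 / 0.8 = 184.7 mg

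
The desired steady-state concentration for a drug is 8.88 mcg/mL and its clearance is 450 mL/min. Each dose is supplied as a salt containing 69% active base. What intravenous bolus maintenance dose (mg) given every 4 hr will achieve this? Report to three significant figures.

1390 mg

Convert clearance: 450 mL/min × 60 min/h ÷ 1000 mL/L = 27.00 L/h
D = CL × Css × τ / S = 27.00 × 8.88 × 4 / 0.69 = 1390 mg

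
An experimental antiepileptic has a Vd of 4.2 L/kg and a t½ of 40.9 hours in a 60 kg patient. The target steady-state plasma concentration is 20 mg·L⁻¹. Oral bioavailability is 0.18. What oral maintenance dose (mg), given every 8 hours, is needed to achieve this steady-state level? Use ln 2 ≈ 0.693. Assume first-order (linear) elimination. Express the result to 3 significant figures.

Vd = 4.2 L/kg × 60 kg = 252.0 L
CL = 0.693 × Vd / t½ = 0.693 × 252.0 / 40.9 = 4.270 L/h
D = CL × Css × τ / F = 4.270 × 20 × 8 / 0.18 = 3796 mg

3800 mg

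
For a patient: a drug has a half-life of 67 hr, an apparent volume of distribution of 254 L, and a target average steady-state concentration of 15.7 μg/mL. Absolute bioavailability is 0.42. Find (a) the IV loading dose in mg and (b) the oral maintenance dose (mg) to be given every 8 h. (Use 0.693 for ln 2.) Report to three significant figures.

LD = Vd × C = 254.0 × 15.7 = 3988 mg
CL = 0.693 × Vd / t½ = 0.693 × 254.0 / 67 = 2.627 L/h
D = CL × Css × τ / F = 2.627 × 15.7 × 8 / 0.42 = 785.6 mg

(a) 3990 mg; (b) 786 mg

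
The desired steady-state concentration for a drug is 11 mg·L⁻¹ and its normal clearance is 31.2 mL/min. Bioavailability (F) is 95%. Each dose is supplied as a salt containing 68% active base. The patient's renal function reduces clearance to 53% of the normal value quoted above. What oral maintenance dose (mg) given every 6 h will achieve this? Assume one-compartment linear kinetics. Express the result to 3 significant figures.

CL = 31.2 mL/min = 31.2 × 0.06 = 1.872 L/h
Patient clearance = 0.53 × 1.872 = 0.9922 L/h
At steady state, dose per interval replaces the amount cleared in that interval: F·S·D/τ = CL·Css.
D = CL × Css × τ / F / S = 0.9922 × 11 × 6 / 0.95 / 0.68 = 101.4 mg

101 mg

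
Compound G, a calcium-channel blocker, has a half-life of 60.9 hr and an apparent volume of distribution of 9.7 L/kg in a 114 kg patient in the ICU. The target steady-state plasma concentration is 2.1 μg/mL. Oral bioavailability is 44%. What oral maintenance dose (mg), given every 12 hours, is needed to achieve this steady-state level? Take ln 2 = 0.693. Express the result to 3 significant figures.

Vd = 9.7 L/kg × 114 kg = 1106 L
k = 0.693/60.9 = 0.01138 h⁻¹, so CL = k·Vd = 0.01138 × 1106 = 12.59 L/h
D = CL × Css × τ / F = 12.59 × 2.1 × 12 / 0.44 = 721.1 mg

721 mg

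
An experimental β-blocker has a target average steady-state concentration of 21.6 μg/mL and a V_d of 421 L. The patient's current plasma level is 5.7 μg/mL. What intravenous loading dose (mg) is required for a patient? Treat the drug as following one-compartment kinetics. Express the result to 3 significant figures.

6690 mg

Concentration deficit ΔC = 21.6 − 5.7 = 15.90 mg/L
LD = Vd × ΔC = 421.0 × 15.90 = 6694 mg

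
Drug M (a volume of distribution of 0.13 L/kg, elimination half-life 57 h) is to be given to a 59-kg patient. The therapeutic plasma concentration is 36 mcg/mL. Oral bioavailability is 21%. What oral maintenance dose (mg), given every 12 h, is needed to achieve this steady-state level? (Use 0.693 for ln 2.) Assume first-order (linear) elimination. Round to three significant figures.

192 mg

Vd = 0.13 L/kg × 59 kg = 7.670 L
k = 0.693/57 = 0.01216 h⁻¹, so CL = k·Vd = 0.01216 × 7.670 = 0.09327 L/h
D = CL × Css × τ / F = 0.09327 × 36 × 12 / 0.21 = 191.9 mg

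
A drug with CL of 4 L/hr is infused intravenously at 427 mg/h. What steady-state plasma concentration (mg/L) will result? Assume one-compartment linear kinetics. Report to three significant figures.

107 mg/L

Css = rate / CL = 427 / 4.000 = 106.8 mg/L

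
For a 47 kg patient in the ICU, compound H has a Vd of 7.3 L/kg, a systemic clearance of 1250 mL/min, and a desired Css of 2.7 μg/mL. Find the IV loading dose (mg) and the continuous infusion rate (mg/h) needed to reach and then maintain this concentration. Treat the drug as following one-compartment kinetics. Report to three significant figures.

Vd(total) = 47 kg × 7.3 L/kg = 343.1 L
Loading: fill Vd to C_target → 343.1 L × 2.7 mg/L = 926.4 mg
CL = 1250 mL/min = 1250 × 0.06 = 75.00 L/h
Infusion rate = 75.00 L/h × 2.7 mg/L = 202.5 mg/h

(a) 926 mg; (b) 203 mg/h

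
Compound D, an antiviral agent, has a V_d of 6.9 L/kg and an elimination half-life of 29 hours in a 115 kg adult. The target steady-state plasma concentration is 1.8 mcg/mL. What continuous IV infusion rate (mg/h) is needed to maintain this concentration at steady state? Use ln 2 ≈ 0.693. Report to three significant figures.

34.1 mg/h

Vd = 6.9 L/kg × 115 kg = 793.5 L
k = 0.693/29 = 0.02390 h⁻¹, so CL = k·Vd = 0.02390 × 793.5 = 18.96 L/h
Infusion rate = CL × Css = 18.96 × 1.8 = 34.13 mg/h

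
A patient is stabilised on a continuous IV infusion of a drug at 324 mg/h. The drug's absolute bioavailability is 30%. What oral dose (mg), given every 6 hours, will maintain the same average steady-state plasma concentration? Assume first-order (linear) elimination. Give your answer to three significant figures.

To maintain the same Css, the systemic dosing rate must be unchanged: F·D/τ = infusion rate.
D = rate × τ / F = 324 × 6 / 0.3 = 6480 mg

6480 mg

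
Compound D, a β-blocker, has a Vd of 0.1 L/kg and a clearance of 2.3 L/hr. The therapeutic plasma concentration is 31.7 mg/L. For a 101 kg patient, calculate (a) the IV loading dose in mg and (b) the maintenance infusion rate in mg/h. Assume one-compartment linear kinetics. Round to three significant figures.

Vd = 0.1 L/kg × 101 kg = 10.10 L
Loading: fill Vd to C_target → 10.10 L × 31.7 mg/L = 320.2 mg
Maintenance: replace elimination → rate = CL × Css = 2.300 × 31.7 = 72.91 mg/h

(a) 320 mg; (b) 72.9 mg/h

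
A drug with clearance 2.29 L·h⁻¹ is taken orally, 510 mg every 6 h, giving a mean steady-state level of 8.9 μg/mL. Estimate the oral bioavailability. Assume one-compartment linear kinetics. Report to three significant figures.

0.240

F·D/τ = CL·Css at steady state → F = CL·Css·τ / D.
F = 2.29 × 8.9 × 6 / 510 = 0.240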